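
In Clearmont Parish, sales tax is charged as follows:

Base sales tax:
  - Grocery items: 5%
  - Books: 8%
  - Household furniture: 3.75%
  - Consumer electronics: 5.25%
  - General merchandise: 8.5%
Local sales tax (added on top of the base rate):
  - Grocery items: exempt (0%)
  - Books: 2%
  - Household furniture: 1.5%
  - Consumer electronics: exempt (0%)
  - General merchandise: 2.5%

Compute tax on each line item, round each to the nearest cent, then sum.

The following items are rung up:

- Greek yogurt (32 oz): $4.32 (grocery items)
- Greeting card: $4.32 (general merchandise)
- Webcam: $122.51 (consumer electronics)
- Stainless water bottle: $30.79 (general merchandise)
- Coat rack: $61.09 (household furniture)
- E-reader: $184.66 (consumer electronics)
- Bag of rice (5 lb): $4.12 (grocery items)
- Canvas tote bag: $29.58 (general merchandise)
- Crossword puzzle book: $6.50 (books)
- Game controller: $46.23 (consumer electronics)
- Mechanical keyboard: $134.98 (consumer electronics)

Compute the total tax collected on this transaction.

$37.05

Greek yogurt (32 oz) $4.32: grocery items → 5% + 0% local = 5% → $0.22
Greeting card $4.32: general merchandise → 8.5% + 2.5% local = 11% → $0.48
Webcam $122.51: consumer electronics → 5.25% + 0% local = 5.25% → $6.43
Stainless water bottle $30.79: general merchandise → 8.5% + 2.5% local = 11% → $3.39
Coat rack $61.09: household furniture → 3.75% + 1.5% local = 5.25% → $3.21
E-reader $184.66: consumer electronics → 5.25% + 0% local = 5.25% → $9.69
Bag of rice (5 lb) $4.12: grocery items → 5% + 0% local = 5% → $0.21
Canvas tote bag $29.58: general merchandise → 8.5% + 2.5% local = 11% → $3.25
Crossword puzzle book $6.50: books → 8% + 2% local = 10% → $0.65
Game controller $46.23: consumer electronics → 5.25% + 0% local = 5.25% → $2.43
Mechanical keyboard $134.98: consumer electronics → 5.25% + 0% local = 5.25% → $7.09
Total tax = $0.22 + $0.48 + $6.43 + $3.39 + $3.21 + $9.69 + $0.21 + $3.25 + $0.65 + $2.43 + $7.09 = $37.05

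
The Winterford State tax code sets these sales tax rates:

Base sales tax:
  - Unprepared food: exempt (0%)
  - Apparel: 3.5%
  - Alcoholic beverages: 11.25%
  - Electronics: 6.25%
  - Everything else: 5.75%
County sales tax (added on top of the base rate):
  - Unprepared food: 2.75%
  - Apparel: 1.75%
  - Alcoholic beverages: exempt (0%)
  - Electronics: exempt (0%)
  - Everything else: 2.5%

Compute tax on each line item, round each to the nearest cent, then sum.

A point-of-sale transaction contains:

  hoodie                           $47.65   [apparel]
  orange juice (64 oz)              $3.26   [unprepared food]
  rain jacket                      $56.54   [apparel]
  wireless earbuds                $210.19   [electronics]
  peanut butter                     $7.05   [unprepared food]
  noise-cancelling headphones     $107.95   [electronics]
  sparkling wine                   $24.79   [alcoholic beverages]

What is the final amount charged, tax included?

$485.86

Hoodie $47.65: apparel → 3.5% + 1.75% county = 5.25% → $2.50
Orange juice (64 oz) $3.26: unprepared food → 0% + 2.75% county = 2.75% → $0.09
Rain jacket $56.54: apparel → 3.5% + 1.75% county = 5.25% → $2.97
Wireless earbuds $210.19: electronics → 6.25% + 0% county = 6.25% → $13.14
Peanut butter $7.05: unprepared food → 0% + 2.75% county = 2.75% → $0.19
Noise-cancelling headphones $107.95: electronics → 6.25% + 0% county = 6.25% → $6.75
Sparkling wine $24.79: alcoholic beverages → 11.25% + 0% county = 11.25% → $2.79
Subtotal = $457.43; tax = $28.43; total due = $485.86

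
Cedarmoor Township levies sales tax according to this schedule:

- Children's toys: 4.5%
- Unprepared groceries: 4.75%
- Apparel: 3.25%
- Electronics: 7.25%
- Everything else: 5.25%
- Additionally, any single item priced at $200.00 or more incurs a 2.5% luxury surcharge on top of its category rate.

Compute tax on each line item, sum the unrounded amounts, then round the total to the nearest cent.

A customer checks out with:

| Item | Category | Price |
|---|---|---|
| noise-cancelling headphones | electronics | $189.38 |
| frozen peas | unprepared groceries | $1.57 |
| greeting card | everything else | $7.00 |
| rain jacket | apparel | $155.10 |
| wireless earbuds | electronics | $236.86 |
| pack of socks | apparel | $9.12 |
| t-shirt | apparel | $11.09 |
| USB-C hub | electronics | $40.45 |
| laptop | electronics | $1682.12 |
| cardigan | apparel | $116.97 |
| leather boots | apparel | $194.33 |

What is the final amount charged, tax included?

$2864.01

Noise-cancelling headphones $189.38: electronics → 7.25% → $13.73005
Frozen peas $1.57: unprepared groceries → 4.75% → $0.074575
Greeting card $7.00: everything else → 5.25% → $0.3675
Rain jacket $155.10: apparel → 3.25% → $5.04075
Wireless earbuds $236.86: electronics → 7.25% + 2.5% surcharge = 9.75% → $23.09385
Pack of socks $9.12: apparel → 3.25% → $0.2964
T-shirt $11.09: apparel → 3.25% → $0.360425
USB-C hub $40.45: electronics → 7.25% → $2.932625
Laptop $1682.12: electronics → 7.25% + 2.5% surcharge = 9.75% → $164.0067
Cardigan $116.97: apparel → 3.25% → $3.801525
Leather boots $194.33: apparel → 3.25% → $6.315725
Subtotal = $2643.99; unrounded tax = $220.020125 → $220.02; total due = $2864.01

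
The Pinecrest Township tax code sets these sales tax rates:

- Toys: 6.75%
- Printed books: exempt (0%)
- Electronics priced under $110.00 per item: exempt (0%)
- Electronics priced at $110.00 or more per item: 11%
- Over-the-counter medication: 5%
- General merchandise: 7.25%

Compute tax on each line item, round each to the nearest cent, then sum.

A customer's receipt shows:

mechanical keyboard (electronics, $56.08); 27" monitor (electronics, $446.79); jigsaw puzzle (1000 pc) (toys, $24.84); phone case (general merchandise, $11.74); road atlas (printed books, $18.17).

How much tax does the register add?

Mechanical keyboard $56.08: electronics, under $110.00 → 0% → $0.00
27" monitor $446.79: electronics, $110.00 or more → 11% → $49.15
Jigsaw puzzle (1000 pc) $24.84: toys → 6.75% → $1.68
Phone case $11.74: general merchandise → 7.25% → $0.85
Road atlas $18.17: printed books → 0% → $0.00
Total tax = $49.15 + $1.68 + $0.85 = $51.68

$51.68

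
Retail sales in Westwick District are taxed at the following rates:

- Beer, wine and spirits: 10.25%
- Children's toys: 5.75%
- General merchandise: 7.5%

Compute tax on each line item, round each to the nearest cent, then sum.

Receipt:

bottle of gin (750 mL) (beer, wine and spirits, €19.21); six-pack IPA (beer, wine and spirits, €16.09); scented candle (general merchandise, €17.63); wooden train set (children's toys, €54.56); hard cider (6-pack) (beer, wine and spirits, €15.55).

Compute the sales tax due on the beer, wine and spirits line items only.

€5.21

Bottle of gin (750 mL) €19.21: beer, wine and spirits → 10.25% → €1.97
Six-pack IPA €16.09: beer, wine and spirits → 10.25% → €1.65
Hard cider (6-pack) €15.55: beer, wine and spirits → 10.25% → €1.59
Tax on beer, wine and spirits = €1.97 + €1.65 + €1.59 = €5.21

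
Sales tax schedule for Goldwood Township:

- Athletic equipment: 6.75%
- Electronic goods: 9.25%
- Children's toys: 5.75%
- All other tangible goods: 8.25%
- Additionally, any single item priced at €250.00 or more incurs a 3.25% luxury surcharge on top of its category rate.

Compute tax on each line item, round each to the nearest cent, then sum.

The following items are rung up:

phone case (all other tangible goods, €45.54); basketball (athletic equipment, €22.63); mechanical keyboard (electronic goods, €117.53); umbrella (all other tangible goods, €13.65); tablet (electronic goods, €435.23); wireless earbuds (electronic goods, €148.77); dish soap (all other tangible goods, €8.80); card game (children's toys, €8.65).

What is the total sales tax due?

Phone case €45.54: all other tangible goods → 8.25% → €3.76
Basketball €22.63: athletic equipment → 6.75% → €1.53
Mechanical keyboard €117.53: electronic goods → 9.25% → €10.87
Umbrella €13.65: all other tangible goods → 8.25% → €1.13
Tablet €435.23: electronic goods → 9.25% + 3.25% surcharge = 12.5% → €54.40
Wireless earbuds €148.77: electronic goods → 9.25% → €13.76
Dish soap €8.80: all other tangible goods → 8.25% → €0.73
Card game €8.65: children's toys → 5.75% → €0.50
Total tax = €3.76 + €1.53 + €10.87 + €1.13 + €54.40 + €13.76 + €0.73 + €0.50 = €86.68

€86.68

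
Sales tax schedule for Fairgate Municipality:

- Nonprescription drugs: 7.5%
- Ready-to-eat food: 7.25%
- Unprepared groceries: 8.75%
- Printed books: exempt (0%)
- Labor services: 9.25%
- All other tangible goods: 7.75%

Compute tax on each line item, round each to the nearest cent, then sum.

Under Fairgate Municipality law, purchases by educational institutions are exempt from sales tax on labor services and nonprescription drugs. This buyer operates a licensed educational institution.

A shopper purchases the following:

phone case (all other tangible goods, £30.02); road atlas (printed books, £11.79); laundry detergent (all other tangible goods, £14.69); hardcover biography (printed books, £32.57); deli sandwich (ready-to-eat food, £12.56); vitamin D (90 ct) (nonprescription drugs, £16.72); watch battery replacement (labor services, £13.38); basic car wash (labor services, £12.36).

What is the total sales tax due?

£4.38

Phone case £30.02: all other tangible goods → 7.75% → £2.33
Road atlas £11.79: printed books → 0% → £0.00
Laundry detergent £14.69: all other tangible goods → 7.75% → £1.14
Hardcover biography £32.57: printed books → 0% → £0.00
Deli sandwich £12.56: ready-to-eat food → 7.25% → £0.91
Vitamin D (90 ct) £16.72: nonprescription drugs, buyer-exempt → 0% → £0.00
Watch battery replacement £13.38: labor services, buyer-exempt → 0% → £0.00
Basic car wash £12.36: labor services, buyer-exempt → 0% → £0.00
Total tax = £2.33 + £1.14 + £0.91 = £4.38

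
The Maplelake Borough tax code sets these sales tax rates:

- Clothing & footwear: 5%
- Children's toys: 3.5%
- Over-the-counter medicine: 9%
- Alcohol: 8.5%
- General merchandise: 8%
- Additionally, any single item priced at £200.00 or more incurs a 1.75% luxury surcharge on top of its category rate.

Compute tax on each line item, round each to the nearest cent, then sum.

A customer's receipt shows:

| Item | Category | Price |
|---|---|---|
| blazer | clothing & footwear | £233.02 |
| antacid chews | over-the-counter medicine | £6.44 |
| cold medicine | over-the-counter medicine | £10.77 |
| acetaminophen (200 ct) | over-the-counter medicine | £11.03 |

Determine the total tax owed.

Blazer £233.02: clothing & footwear → 5% + 1.75% surcharge = 6.75% → £15.73
Antacid chews £6.44: over-the-counter medicine → 9% → £0.58
Cold medicine £10.77: over-the-counter medicine → 9% → £0.97
Acetaminophen (200 ct) £11.03: over-the-counter medicine → 9% → £0.99
Total tax = £15.73 + £0.58 + £0.97 + £0.99 = £18.27

£18.27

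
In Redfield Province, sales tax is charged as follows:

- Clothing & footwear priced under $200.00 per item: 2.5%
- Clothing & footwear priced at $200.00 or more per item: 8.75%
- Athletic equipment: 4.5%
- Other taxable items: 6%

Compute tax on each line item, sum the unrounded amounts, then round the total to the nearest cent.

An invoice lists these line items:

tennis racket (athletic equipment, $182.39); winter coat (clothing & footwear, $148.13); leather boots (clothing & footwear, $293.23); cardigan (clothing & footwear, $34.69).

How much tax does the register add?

Tennis racket $182.39: athletic equipment → 4.5% → $8.20755
Winter coat $148.13: clothing & footwear, under $200.00 → 2.5% → $3.70325
Leather boots $293.23: clothing & footwear, $200.00 or more → 8.75% → $25.657625
Cardigan $34.69: clothing & footwear, under $200.00 → 2.5% → $0.86725
Unrounded tax sum = $38.435675 → $38.44

$38.44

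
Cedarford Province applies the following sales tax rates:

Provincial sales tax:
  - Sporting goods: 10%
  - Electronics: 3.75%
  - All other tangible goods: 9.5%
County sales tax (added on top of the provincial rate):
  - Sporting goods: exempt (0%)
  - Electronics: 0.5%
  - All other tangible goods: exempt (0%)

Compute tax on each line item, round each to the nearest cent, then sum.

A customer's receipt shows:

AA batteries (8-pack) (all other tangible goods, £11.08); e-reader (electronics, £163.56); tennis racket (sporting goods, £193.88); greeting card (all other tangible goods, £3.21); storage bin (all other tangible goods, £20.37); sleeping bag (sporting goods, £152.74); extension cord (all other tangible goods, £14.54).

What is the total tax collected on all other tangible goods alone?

AA batteries (8-pack) £11.08: all other tangible goods → 9.5% + 0% county = 9.5% → £1.05
Greeting card £3.21: all other tangible goods → 9.5% + 0% county = 9.5% → £0.30
Storage bin £20.37: all other tangible goods → 9.5% + 0% county = 9.5% → £1.94
Extension cord £14.54: all other tangible goods → 9.5% + 0% county = 9.5% → £1.38
Tax on all other tangible goods = £1.05 + £0.30 + £1.94 + £1.38 = £4.67

£4.67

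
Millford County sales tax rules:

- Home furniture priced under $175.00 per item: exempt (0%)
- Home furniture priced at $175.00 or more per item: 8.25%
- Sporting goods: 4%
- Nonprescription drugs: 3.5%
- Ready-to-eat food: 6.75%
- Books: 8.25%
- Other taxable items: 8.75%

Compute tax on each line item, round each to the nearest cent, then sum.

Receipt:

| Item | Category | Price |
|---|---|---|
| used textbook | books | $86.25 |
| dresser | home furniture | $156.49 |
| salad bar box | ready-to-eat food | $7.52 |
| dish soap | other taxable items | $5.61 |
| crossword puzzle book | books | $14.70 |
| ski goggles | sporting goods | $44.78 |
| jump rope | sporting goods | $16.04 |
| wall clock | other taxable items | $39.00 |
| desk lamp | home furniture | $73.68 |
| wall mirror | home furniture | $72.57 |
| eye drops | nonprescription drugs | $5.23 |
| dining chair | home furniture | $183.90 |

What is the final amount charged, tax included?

Used textbook $86.25: books → 8.25% → $7.12
Dresser $156.49: home furniture, under $175.00 → 0% → $0.00
Salad bar box $7.52: ready-to-eat food → 6.75% → $0.51
Dish soap $5.61: other taxable items → 8.75% → $0.49
Crossword puzzle book $14.70: books → 8.25% → $1.21
Ski goggles $44.78: sporting goods → 4% → $1.79
Jump rope $16.04: sporting goods → 4% → $0.64
Wall clock $39.00: other taxable items → 8.75% → $3.41
Desk lamp $73.68: home furniture, under $175.00 → 0% → $0.00
Wall mirror $72.57: home furniture, under $175.00 → 0% → $0.00
Eye drops $5.23: nonprescription drugs → 3.5% → $0.18
Dining chair $183.90: home furniture, $175.00 or more → 8.25% → $15.17
Subtotal = $705.77; tax = $30.52; total due = $736.29

$736.29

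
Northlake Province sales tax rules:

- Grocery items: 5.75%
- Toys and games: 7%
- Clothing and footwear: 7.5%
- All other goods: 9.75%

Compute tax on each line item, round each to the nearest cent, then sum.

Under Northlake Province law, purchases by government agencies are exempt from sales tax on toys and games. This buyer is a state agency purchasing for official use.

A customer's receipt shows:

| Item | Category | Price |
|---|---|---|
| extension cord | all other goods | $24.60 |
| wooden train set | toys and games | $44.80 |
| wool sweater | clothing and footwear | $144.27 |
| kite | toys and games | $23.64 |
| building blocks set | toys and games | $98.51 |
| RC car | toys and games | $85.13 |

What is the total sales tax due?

$13.22

Extension cord $24.60: all other goods → 9.75% → $2.40
Wooden train set $44.80: toys and games, buyer-exempt → 0% → $0.00
Wool sweater $144.27: clothing and footwear → 7.5% → $10.82
Kite $23.64: toys and games, buyer-exempt → 0% → $0.00
Building blocks set $98.51: toys and games, buyer-exempt → 0% → $0.00
RC car $85.13: toys and games, buyer-exempt → 0% → $0.00
Total tax = $2.40 + $10.82 = $13.22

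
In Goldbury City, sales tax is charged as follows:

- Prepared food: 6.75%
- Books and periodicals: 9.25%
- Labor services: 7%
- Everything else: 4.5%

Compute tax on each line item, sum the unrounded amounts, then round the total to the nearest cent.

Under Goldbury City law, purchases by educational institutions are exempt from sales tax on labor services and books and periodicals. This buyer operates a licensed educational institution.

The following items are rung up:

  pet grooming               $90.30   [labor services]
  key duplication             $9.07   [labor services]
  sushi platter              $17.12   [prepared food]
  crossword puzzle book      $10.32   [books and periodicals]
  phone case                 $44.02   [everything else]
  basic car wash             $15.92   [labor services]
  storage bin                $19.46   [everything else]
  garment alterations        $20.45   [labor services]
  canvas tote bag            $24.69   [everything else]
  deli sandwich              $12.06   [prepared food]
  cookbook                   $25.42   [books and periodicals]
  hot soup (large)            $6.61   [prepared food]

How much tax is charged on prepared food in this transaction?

$2.42

Sushi platter $17.12: prepared food → 6.75% → $1.1556
Deli sandwich $12.06: prepared food → 6.75% → $0.81405
Hot soup (large) $6.61: prepared food → 6.75% → $0.446175
Tax on prepared food: unrounded sum = $2.415825 → $2.42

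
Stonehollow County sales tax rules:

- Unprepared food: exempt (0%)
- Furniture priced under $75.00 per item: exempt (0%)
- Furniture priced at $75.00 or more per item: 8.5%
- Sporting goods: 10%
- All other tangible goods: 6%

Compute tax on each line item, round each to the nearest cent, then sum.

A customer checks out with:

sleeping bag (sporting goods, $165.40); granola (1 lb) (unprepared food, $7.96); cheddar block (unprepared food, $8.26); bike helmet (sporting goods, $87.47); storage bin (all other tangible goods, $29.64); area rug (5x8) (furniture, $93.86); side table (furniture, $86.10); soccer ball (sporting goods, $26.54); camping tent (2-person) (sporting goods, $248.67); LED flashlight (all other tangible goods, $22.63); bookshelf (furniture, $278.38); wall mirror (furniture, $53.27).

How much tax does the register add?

$94.91

Sleeping bag $165.40: sporting goods → 10% → $16.54
Granola (1 lb) $7.96: unprepared food → 0% → $0.00
Cheddar block $8.26: unprepared food → 0% → $0.00
Bike helmet $87.47: sporting goods → 10% → $8.75
Storage bin $29.64: all other tangible goods → 6% → $1.78
Area rug (5x8) $93.86: furniture, $75.00 or more → 8.5% → $7.98
Side table $86.10: furniture, $75.00 or more → 8.5% → $7.32
Soccer ball $26.54: sporting goods → 10% → $2.65
Camping tent (2-person) $248.67: sporting goods → 10% → $24.87
LED flashlight $22.63: all other tangible goods → 6% → $1.36
Bookshelf $278.38: furniture, $75.00 or more → 8.5% → $23.66
Wall mirror $53.27: furniture, under $75.00 → 0% → $0.00
Total tax = $16.54 + $8.75 + $1.78 + $7.98 + $7.32 + $2.65 + $24.87 + $1.36 + $23.66 = $94.91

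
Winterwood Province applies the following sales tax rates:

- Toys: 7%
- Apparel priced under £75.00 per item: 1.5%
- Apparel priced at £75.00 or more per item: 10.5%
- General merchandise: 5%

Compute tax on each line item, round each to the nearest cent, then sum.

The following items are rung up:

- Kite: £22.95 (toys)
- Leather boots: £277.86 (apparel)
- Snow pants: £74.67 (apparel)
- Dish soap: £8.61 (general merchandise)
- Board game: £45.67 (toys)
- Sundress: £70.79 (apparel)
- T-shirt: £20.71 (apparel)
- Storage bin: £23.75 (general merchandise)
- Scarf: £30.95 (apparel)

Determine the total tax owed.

Kite £22.95: toys → 7% → £1.61
Leather boots £277.86: apparel, £75.00 or more → 10.5% → £29.18
Snow pants £74.67: apparel, under £75.00 → 1.5% → £1.12
Dish soap £8.61: general merchandise → 5% → £0.43
Board game £45.67: toys → 7% → £3.20
Sundress £70.79: apparel, under £75.00 → 1.5% → £1.06
T-shirt £20.71: apparel, under £75.00 → 1.5% → £0.31
Storage bin £23.75: general merchandise → 5% → £1.19
Scarf £30.95: apparel, under £75.00 → 1.5% → £0.46
Total tax = £1.61 + £29.18 + £1.12 + £0.43 + £3.20 + £1.06 + £0.31 + £1.19 + £0.46 = £38.56

£38.56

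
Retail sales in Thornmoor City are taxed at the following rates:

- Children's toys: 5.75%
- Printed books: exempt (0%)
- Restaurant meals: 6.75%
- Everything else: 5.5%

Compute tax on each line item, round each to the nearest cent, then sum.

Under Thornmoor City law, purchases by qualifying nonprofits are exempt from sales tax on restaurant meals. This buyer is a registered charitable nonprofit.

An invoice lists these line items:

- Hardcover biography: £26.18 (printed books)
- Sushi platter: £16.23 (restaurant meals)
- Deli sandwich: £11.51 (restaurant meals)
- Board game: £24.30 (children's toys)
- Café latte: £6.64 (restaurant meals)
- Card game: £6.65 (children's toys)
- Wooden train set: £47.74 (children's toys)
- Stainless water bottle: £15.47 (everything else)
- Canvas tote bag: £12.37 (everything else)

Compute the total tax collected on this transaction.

£6.06

Hardcover biography £26.18: printed books → 0% → £0.00
Sushi platter £16.23: restaurant meals, buyer-exempt → 0% → £0.00
Deli sandwich £11.51: restaurant meals, buyer-exempt → 0% → £0.00
Board game £24.30: children's toys → 5.75% → £1.40
Café latte £6.64: restaurant meals, buyer-exempt → 0% → £0.00
Card game £6.65: children's toys → 5.75% → £0.38
Wooden train set £47.74: children's toys → 5.75% → £2.75
Stainless water bottle £15.47: everything else → 5.5% → £0.85
Canvas tote bag £12.37: everything else → 5.5% → £0.68
Total tax = £1.40 + £0.38 + £2.75 + £0.85 + £0.68 = £6.06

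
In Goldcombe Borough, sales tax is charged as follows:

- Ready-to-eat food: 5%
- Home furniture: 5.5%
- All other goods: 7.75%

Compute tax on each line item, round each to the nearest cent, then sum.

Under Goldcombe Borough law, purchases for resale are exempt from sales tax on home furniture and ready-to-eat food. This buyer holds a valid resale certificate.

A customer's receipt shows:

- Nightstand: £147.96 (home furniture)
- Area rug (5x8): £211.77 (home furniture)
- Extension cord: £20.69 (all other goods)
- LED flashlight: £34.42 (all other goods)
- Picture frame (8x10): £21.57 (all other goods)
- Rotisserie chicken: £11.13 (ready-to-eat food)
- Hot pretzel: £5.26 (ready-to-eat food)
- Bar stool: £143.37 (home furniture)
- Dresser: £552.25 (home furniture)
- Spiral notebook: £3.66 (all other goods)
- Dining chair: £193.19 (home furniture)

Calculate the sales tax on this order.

Nightstand £147.96: home furniture, buyer-exempt → 0% → £0.00
Area rug (5x8) £211.77: home furniture, buyer-exempt → 0% → £0.00
Extension cord £20.69: all other goods → 7.75% → £1.60
LED flashlight £34.42: all other goods → 7.75% → £2.67
Picture frame (8x10) £21.57: all other goods → 7.75% → £1.67
Rotisserie chicken £11.13: ready-to-eat food, buyer-exempt → 0% → £0.00
Hot pretzel £5.26: ready-to-eat food, buyer-exempt → 0% → £0.00
Bar stool £143.37: home furniture, buyer-exempt → 0% → £0.00
Dresser £552.25: home furniture, buyer-exempt → 0% → £0.00
Spiral notebook £3.66: all other goods → 7.75% → £0.28
Dining chair £193.19: home furniture, buyer-exempt → 0% → £0.00
Total tax = £1.60 + £2.67 + £1.67 + £0.28 = £6.22

£6.22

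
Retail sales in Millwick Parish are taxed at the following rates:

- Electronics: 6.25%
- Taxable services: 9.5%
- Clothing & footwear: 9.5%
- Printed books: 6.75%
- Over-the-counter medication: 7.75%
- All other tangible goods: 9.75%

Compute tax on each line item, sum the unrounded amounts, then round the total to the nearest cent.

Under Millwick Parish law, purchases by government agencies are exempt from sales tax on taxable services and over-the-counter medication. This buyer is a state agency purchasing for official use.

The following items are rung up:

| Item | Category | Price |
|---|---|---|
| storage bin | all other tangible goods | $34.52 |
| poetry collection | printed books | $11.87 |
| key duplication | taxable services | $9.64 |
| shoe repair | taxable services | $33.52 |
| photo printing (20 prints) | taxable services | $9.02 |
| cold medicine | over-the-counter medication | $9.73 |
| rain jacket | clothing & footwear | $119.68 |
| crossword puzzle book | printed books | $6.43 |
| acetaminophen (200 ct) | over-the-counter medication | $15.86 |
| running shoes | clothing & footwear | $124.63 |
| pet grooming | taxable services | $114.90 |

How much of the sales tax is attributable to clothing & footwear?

Rain jacket $119.68: clothing & footwear → 9.5% → $11.3696
Running shoes $124.63: clothing & footwear → 9.5% → $11.83985
Tax on clothing & footwear: unrounded sum = $23.20945 → $23.21

$23.21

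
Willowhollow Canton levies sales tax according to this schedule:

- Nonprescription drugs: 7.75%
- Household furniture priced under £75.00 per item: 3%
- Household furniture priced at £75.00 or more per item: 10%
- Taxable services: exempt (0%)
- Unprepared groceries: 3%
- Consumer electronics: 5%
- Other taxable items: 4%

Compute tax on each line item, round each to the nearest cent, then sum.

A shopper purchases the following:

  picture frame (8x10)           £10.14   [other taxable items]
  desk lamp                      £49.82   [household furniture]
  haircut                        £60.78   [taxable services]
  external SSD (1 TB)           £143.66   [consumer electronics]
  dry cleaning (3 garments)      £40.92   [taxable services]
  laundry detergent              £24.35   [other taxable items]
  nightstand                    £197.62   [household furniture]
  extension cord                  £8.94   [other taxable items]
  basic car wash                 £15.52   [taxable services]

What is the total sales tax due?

£30.17

Picture frame (8x10) £10.14: other taxable items → 4% → £0.41
Desk lamp £49.82: household furniture, under £75.00 → 3% → £1.49
Haircut £60.78: taxable services → 0% → £0.00
External SSD (1 TB) £143.66: consumer electronics → 5% → £7.18
Dry cleaning (3 garments) £40.92: taxable services → 0% → £0.00
Laundry detergent £24.35: other taxable items → 4% → £0.97
Nightstand £197.62: household furniture, £75.00 or more → 10% → £19.76
Extension cord £8.94: other taxable items → 4% → £0.36
Basic car wash £15.52: taxable services → 0% → £0.00
Total tax = £0.41 + £1.49 + £7.18 + £0.97 + £19.76 + £0.36 = £30.17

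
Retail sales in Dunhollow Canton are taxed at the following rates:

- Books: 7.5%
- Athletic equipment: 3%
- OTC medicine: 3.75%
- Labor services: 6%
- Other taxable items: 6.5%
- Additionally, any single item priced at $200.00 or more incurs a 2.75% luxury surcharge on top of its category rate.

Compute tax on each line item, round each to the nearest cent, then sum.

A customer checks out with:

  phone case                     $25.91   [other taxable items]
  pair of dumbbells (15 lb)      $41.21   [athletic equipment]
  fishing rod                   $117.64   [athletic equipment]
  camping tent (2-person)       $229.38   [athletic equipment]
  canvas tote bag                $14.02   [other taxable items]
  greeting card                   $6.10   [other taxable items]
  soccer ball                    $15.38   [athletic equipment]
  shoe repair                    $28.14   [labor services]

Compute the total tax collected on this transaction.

$23.10

Phone case $25.91: other taxable items → 6.5% → $1.68
Pair of dumbbells (15 lb) $41.21: athletic equipment → 3% → $1.24
Fishing rod $117.64: athletic equipment → 3% → $3.53
Camping tent (2-person) $229.38: athletic equipment → 3% + 2.75% surcharge = 5.75% → $13.19
Canvas tote bag $14.02: other taxable items → 6.5% → $0.91
Greeting card $6.10: other taxable items → 6.5% → $0.40
Soccer ball $15.38: athletic equipment → 3% → $0.46
Shoe repair $28.14: labor services → 6% → $1.69
Total tax = $1.68 + $1.24 + $3.53 + $13.19 + $0.91 + $0.40 + $0.46 + $1.69 = $23.10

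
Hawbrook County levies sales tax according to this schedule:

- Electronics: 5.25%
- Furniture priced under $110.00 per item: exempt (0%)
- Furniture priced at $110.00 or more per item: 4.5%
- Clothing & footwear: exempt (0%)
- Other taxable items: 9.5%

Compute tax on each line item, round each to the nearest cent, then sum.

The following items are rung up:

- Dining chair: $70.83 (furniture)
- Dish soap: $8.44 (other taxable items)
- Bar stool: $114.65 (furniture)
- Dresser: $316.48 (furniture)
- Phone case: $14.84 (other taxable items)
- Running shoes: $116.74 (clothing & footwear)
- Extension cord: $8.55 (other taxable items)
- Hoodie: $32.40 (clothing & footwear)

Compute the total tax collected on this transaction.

Dining chair $70.83: furniture, under $110.00 → 0% → $0.00
Dish soap $8.44: other taxable items → 9.5% → $0.80
Bar stool $114.65: furniture, $110.00 or more → 4.5% → $5.16
Dresser $316.48: furniture, $110.00 or more → 4.5% → $14.24
Phone case $14.84: other taxable items → 9.5% → $1.41
Running shoes $116.74: clothing & footwear → 0% → $0.00
Extension cord $8.55: other taxable items → 9.5% → $0.81
Hoodie $32.40: clothing & footwear → 0% → $0.00
Total tax = $0.80 + $5.16 + $14.24 + $1.41 + $0.81 = $22.42

$22.42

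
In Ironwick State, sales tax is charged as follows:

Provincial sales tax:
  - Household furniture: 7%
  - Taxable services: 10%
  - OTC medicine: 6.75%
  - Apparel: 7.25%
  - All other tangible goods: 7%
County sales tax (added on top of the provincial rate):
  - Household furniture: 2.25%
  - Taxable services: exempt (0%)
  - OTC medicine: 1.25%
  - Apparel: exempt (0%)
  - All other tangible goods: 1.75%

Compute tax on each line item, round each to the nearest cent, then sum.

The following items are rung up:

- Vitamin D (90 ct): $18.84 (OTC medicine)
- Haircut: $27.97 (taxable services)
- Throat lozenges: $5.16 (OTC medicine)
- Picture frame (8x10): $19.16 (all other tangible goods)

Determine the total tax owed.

Vitamin D (90 ct) $18.84: OTC medicine → 6.75% + 1.25% county = 8% → $1.51
Haircut $27.97: taxable services → 10% + 0% county = 10% → $2.80
Throat lozenges $5.16: OTC medicine → 6.75% + 1.25% county = 8% → $0.41
Picture frame (8x10) $19.16: all other tangible goods → 7% + 1.75% county = 8.75% → $1.68
Total tax = $1.51 + $2.80 + $0.41 + $1.68 = $6.40

$6.40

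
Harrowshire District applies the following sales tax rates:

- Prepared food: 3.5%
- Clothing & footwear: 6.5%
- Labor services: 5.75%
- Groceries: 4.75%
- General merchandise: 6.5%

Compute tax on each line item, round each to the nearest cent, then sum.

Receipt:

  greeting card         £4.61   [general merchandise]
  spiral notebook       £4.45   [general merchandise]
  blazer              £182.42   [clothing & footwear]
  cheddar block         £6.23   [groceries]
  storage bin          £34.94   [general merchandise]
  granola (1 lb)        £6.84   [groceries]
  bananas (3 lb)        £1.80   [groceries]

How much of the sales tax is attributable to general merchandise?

£2.86

Greeting card £4.61: general merchandise → 6.5% → £0.30
Spiral notebook £4.45: general merchandise → 6.5% → £0.29
Storage bin £34.94: general merchandise → 6.5% → £2.27
Tax on general merchandise = £0.30 + £0.29 + £2.27 = £2.86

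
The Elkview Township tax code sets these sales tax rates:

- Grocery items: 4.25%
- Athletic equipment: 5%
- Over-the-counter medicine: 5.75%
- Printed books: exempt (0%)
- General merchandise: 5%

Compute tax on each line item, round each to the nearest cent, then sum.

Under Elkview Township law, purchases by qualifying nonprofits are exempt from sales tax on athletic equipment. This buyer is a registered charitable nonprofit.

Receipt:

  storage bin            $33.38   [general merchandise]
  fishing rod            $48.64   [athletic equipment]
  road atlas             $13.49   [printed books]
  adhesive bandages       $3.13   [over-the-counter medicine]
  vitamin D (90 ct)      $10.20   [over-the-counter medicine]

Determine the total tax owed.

Storage bin $33.38: general merchandise → 5% → $1.67
Fishing rod $48.64: athletic equipment, buyer-exempt → 0% → $0.00
Road atlas $13.49: printed books → 0% → $0.00
Adhesive bandages $3.13: over-the-counter medicine → 5.75% → $0.18
Vitamin D (90 ct) $10.20: over-the-counter medicine → 5.75% → $0.59
Total tax = $1.67 + $0.18 + $0.59 = $2.44

$2.44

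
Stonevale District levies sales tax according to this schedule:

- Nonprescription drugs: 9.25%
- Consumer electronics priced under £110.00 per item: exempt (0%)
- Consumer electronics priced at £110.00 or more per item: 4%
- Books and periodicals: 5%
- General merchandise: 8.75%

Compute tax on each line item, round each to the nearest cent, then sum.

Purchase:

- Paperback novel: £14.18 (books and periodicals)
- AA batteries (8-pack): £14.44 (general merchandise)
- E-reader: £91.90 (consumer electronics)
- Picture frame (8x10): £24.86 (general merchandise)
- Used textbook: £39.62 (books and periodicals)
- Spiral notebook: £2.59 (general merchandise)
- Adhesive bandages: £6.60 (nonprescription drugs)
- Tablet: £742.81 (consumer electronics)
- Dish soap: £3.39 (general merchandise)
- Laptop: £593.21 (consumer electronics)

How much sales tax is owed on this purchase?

£60.71

Paperback novel £14.18: books and periodicals → 5% → £0.71
AA batteries (8-pack) £14.44: general merchandise → 8.75% → £1.26
E-reader £91.90: consumer electronics, under £110.00 → 0% → £0.00
Picture frame (8x10) £24.86: general merchandise → 8.75% → £2.18
Used textbook £39.62: books and periodicals → 5% → £1.98
Spiral notebook £2.59: general merchandise → 8.75% → £0.23
Adhesive bandages £6.60: nonprescription drugs → 9.25% → £0.61
Tablet £742.81: consumer electronics, £110.00 or more → 4% → £29.71
Dish soap £3.39: general merchandise → 8.75% → £0.30
Laptop £593.21: consumer electronics, £110.00 or more → 4% → £23.73
Total tax = £0.71 + £1.26 + £2.18 + £1.98 + £0.23 + £0.61 + £29.71 + £0.30 + £23.73 = £60.71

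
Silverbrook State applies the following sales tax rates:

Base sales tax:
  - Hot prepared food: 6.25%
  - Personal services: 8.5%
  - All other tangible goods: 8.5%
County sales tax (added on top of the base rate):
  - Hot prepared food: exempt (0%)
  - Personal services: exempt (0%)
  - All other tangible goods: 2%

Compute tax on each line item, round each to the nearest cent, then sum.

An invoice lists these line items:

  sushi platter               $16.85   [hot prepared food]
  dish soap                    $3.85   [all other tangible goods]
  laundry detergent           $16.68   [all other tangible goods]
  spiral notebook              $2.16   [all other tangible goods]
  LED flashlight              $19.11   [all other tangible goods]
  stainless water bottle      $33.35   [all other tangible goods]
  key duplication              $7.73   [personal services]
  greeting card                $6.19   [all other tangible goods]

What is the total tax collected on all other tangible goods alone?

Dish soap $3.85: all other tangible goods → 8.5% + 2% county = 10.5% → $0.40
Laundry detergent $16.68: all other tangible goods → 8.5% + 2% county = 10.5% → $1.75
Spiral notebook $2.16: all other tangible goods → 8.5% + 2% county = 10.5% → $0.23
LED flashlight $19.11: all other tangible goods → 8.5% + 2% county = 10.5% → $2.01
Stainless water bottle $33.35: all other tangible goods → 8.5% + 2% county = 10.5% → $3.50
Greeting card $6.19: all other tangible goods → 8.5% + 2% county = 10.5% → $0.65
Tax on all other tangible goods = $0.40 + $1.75 + $0.23 + $2.01 + $3.50 + $0.65 = $8.54

$8.54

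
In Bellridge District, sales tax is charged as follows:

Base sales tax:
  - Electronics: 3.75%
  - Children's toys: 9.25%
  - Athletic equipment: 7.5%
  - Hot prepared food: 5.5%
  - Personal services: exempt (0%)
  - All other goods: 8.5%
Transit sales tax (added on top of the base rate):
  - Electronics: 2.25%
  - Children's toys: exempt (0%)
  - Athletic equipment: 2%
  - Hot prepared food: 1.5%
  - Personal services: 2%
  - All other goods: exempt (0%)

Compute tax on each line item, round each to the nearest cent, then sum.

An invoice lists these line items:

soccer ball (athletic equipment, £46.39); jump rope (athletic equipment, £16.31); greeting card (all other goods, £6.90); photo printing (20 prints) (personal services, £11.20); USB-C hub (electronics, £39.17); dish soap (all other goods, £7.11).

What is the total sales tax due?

£9.72

Soccer ball £46.39: athletic equipment → 7.5% + 2% transit = 9.5% → £4.41
Jump rope £16.31: athletic equipment → 7.5% + 2% transit = 9.5% → £1.55
Greeting card £6.90: all other goods → 8.5% + 0% transit = 8.5% → £0.59
Photo printing (20 prints) £11.20: personal services → 0% + 2% transit = 2% → £0.22
USB-C hub £39.17: electronics → 3.75% + 2.25% transit = 6% → £2.35
Dish soap £7.11: all other goods → 8.5% + 0% transit = 8.5% → £0.60
Total tax = £4.41 + £1.55 + £0.59 + £0.22 + £2.35 + £0.60 = £9.72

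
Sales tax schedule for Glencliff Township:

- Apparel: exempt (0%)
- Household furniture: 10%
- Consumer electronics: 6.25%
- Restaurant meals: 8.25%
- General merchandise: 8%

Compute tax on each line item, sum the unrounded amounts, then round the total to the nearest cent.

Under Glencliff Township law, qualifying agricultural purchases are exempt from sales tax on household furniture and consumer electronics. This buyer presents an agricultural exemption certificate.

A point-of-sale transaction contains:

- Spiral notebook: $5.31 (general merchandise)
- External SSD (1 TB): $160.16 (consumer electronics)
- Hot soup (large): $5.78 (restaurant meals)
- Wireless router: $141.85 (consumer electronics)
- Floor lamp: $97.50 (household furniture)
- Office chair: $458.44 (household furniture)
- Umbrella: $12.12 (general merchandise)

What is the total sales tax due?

$1.87

Spiral notebook $5.31: general merchandise → 8% → $0.4248
External SSD (1 TB) $160.16: consumer electronics, buyer-exempt → 0% → $0.00
Hot soup (large) $5.78: restaurant meals → 8.25% → $0.47685
Wireless router $141.85: consumer electronics, buyer-exempt → 0% → $0.00
Floor lamp $97.50: household furniture, buyer-exempt → 0% → $0.00
Office chair $458.44: household furniture, buyer-exempt → 0% → $0.00
Umbrella $12.12: general merchandise → 8% → $0.9696
Unrounded tax sum = $1.87125 → $1.87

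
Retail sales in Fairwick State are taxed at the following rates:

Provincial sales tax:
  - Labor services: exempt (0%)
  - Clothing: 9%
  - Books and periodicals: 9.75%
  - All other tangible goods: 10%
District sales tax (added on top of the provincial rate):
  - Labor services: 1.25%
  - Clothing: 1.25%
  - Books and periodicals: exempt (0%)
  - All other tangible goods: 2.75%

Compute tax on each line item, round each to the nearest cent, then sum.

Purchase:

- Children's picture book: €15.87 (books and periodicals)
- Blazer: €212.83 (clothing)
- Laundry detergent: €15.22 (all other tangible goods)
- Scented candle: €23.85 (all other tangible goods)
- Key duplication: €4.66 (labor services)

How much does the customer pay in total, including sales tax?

€300.84

Children's picture book €15.87: books and periodicals → 9.75% + 0% district = 9.75% → €1.55
Blazer €212.83: clothing → 9% + 1.25% district = 10.25% → €21.82
Laundry detergent €15.22: all other tangible goods → 10% + 2.75% district = 12.75% → €1.94
Scented candle €23.85: all other tangible goods → 10% + 2.75% district = 12.75% → €3.04
Key duplication €4.66: labor services → 0% + 1.25% district = 1.25% → €0.06
Subtotal = €272.43; tax = €28.41; total due = €300.84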